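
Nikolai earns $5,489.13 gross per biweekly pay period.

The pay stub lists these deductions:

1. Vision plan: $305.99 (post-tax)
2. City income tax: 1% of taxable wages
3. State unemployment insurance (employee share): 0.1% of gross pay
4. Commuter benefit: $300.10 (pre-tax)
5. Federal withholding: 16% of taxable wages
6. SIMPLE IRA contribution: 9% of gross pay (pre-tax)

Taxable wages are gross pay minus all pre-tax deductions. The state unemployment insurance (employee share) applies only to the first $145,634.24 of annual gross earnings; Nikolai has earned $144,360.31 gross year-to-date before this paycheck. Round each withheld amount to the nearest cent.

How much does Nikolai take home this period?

$3,589.60

Commuter benefit: $300.10
SIMPLE IRA contribution: $5,489.13 × 0.09 = $494.02
Pre-tax total = $300.10 + $494.02 = $794.12
Taxable wages = $5,489.13 − $794.12 = $4,695.01
Federal withholding: $4,695.01 × 0.16 = $751.20
City income tax: $4,695.01 × 0.01 = $46.95
State unemployment insurance (employee share): only $145,634.24 − $144,360.31 = $1,273.93 of this check is subject → $1,273.93 × 0.001 = $1.27
Vision plan: $305.99
Total deductions = $300.10 + $494.02 + $751.20 + $46.95 + $1.27 + $305.99 = $1,899.53
Net pay = $5,489.13 − $1,899.53 = $3,589.60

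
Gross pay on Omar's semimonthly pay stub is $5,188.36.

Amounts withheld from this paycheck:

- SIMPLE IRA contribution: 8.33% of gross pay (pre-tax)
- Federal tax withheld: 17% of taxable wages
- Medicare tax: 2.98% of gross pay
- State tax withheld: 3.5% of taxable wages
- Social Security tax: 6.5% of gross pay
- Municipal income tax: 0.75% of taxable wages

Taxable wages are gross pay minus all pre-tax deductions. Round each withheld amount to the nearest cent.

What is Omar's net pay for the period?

SIMPLE IRA contribution: $5,188.36 × 0.0833 = $432.19
Taxable wages = $5,188.36 − $432.19 = $4,756.17
Municipal income tax: $4,756.17 × 0.0075 = $35.67
Federal tax withheld: $4,756.17 × 0.17 = $808.55
State tax withheld: $4,756.17 × 0.035 = $166.47
Social Security tax: $5,188.36 × 0.065 = $337.24
Medicare tax: $5,188.36 × 0.0298 = $154.61
Total deductions = $432.19 + $35.67 + $808.55 + $166.47 + $337.24 + $154.61 = $1,934.73
Net pay = $5,188.36 − $1,934.73 = $3,253.63

$3,253.63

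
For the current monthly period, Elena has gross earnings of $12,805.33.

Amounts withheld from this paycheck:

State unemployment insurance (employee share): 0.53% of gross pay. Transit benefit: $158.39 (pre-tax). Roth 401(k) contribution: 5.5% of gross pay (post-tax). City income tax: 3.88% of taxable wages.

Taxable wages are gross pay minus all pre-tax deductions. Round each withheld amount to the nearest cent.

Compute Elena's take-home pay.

Transit benefit: $158.39
Taxable wages = $12,805.33 − $158.39 = $12,646.94
City income tax: $12,646.94 × 0.0388 = $490.70
State unemployment insurance (employee share): $12,805.33 × 0.0053 = $67.87
Roth 401(k) contribution: $12,805.33 × 0.055 = $704.29
Total deductions = $158.39 + $490.70 + $67.87 + $704.29 = $1,421.25
Net pay = $12,805.33 − $1,421.25 = $11,384.08

$11,384.08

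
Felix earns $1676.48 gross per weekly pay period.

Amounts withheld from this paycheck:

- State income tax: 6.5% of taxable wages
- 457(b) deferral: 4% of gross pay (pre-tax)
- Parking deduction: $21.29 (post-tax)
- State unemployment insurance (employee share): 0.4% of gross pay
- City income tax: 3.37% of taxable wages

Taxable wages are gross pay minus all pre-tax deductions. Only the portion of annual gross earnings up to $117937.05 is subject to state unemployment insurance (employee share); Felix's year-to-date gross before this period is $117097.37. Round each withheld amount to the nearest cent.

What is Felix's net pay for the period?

457(b) deferral: $1676.48 × 0.04 = $67.06
Taxable wages = $1676.48 − $67.06 = $1609.42
State income tax: $1609.42 × 0.065 = $104.61
City income tax: $1609.42 × 0.0337 = $54.24
State unemployment insurance (employee share): only $117937.05 − $117097.37 = $839.68 of this check is subject → $839.68 × 0.004 = $3.36
Parking deduction: $21.29
Total deductions = $67.06 + $104.61 + $54.24 + $3.36 + $21.29 = $250.56
Net pay = $1676.48 − $250.56 = $1425.92

$1425.92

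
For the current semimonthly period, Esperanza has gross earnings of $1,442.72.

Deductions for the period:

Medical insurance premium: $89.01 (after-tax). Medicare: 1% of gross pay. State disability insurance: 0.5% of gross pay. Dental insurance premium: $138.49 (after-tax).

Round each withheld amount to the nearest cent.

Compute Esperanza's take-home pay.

State disability insurance: $1,442.72 × 0.005 = $7.21
Medicare: $1,442.72 × 0.01 = $14.43
Dental insurance premium: $138.49
Medical insurance premium: $89.01
Total deductions = $7.21 + $14.43 + $138.49 + $89.01 = $249.14
Net pay = $1,442.72 − $249.14 = $1,193.58

$1,193.58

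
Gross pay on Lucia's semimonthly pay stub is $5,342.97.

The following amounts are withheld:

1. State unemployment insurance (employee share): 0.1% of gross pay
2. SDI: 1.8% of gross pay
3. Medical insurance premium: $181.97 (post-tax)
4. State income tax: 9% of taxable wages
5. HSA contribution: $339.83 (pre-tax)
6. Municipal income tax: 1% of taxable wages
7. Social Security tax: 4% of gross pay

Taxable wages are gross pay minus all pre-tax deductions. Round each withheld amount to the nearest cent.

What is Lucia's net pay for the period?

$4,005.63

HSA contribution: $339.83
Taxable wages = $5,342.97 − $339.83 = $5,003.14
Municipal income tax: $5,003.14 × 0.01 = $50.03
State income tax: $5,003.14 × 0.09 = $450.28
Social Security tax: $5,342.97 × 0.04 = $213.72
State unemployment insurance (employee share): $5,342.97 × 0.001 = $5.34
SDI: $5,342.97 × 0.018 = $96.17
Medical insurance premium: $181.97
Total deductions = $339.83 + $50.03 + $450.28 + $213.72 + $5.34 + $96.17 + $181.97 = $1,337.34
Net pay = $5,342.97 − $1,337.34 = $4,005.63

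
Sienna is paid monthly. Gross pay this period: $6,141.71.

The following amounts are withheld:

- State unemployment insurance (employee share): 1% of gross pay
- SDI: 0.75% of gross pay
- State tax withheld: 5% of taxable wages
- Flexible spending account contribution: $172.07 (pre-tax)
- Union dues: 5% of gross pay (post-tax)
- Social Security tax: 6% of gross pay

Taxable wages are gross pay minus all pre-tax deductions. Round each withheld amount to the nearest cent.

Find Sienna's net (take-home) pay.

Flexible spending account contribution: $172.07
Taxable wages = $6,141.71 − $172.07 = $5,969.64
State tax withheld: $5,969.64 × 0.05 = $298.48
Social Security tax: $6,141.71 × 0.06 = $368.50
State unemployment insurance (employee share): $6,141.71 × 0.01 = $61.42
SDI: $6,141.71 × 0.0075 = $46.06
Union dues: $6,141.71 × 0.05 = $307.09
Total deductions = $172.07 + $298.48 + $368.50 + $61.42 + $46.06 + $307.09 = $1,253.62
Net pay = $6,141.71 − $1,253.62 = $4,888.09

$4,888.09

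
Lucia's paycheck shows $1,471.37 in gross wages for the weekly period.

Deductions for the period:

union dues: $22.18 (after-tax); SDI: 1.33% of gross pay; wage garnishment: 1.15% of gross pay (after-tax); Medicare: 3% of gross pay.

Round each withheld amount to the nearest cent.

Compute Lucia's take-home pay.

$1,368.56

Medicare: $1,471.37 × 0.03 = $44.14
SDI: $1,471.37 × 0.0133 = $19.57
Union dues: $22.18
Wage garnishment: $1,471.37 × 0.0115 = $16.92
Total deductions = $44.14 + $19.57 + $22.18 + $16.92 = $102.81
Net pay = $1,471.37 − $102.81 = $1,368.56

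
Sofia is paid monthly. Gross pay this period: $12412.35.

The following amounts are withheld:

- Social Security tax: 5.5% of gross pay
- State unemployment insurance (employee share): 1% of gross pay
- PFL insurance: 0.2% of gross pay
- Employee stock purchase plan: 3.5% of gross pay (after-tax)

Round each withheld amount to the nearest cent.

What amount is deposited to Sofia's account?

$11146.30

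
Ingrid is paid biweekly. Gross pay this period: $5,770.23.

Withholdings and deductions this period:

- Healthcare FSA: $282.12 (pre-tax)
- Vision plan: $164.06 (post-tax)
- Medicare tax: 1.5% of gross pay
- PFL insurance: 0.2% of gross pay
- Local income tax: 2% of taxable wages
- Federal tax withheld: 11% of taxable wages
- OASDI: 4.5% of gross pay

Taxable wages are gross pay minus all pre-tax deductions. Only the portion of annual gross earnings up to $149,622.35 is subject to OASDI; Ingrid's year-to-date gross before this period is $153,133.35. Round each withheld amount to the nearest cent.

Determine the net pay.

$4,512.51

Healthcare FSA: $282.12
Taxable wages = $5,770.23 − $282.12 = $5,488.11
Federal tax withheld: $5,488.11 × 0.11 = $603.69
Local income tax: $5,488.11 × 0.02 = $109.76
OASDI: annual cap $149,622.35 already reached (YTD $153,133.35), so $0.00
PFL insurance: $5,770.23 × 0.002 = $11.54
Medicare tax: $5,770.23 × 0.015 = $86.55
Vision plan: $164.06
Total deductions = $282.12 + $603.69 + $109.76 + $0.00 + $11.54 + $86.55 + $164.06 = $1,257.72
Net pay = $5,770.23 − $1,257.72 = $4,512.51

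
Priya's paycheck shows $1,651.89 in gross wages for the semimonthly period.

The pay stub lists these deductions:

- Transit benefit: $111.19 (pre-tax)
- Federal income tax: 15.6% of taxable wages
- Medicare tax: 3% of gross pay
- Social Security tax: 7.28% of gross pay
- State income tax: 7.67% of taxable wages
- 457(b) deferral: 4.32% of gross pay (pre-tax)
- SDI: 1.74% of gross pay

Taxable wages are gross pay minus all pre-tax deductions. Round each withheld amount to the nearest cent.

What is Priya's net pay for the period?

$928.86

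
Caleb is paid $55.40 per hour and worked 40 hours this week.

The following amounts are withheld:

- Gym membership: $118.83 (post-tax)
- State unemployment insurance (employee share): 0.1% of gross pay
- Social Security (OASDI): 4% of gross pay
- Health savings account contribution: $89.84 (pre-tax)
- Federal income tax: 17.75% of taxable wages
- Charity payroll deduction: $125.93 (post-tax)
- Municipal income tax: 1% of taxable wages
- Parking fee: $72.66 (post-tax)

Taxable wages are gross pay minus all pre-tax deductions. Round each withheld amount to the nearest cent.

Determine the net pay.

Gross pay: 40 × $55.40 = $2216.00
Health savings account contribution: $89.84
Taxable wages = $2216.00 − $89.84 = $2126.16
Municipal income tax: $2126.16 × 0.01 = $21.26
Federal income tax: $2126.16 × 0.1775 = $377.39
Social Security (OASDI): $2216.00 × 0.04 = $88.64
State unemployment insurance (employee share): $2216.00 × 0.001 = $2.22
Charity payroll deduction: $125.93
Parking fee: $72.66
Gym membership: $118.83
Total deductions = $89.84 + $21.26 + $377.39 + $88.64 + $2.22 + $125.93 + $72.66 + $118.83 = $896.77
Net pay = $2216.00 − $896.77 = $1319.23

$1319.23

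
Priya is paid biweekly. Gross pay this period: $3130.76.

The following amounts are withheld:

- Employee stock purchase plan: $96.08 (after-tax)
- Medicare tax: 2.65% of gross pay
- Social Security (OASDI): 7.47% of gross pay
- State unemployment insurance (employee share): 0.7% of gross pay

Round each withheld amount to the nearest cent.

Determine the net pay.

$2695.92

Social Security (OASDI): $3130.76 × 0.0747 = $233.87
State unemployment insurance (employee share): $3130.76 × 0.007 = $21.92
Medicare tax: $3130.76 × 0.0265 = $82.97
Employee stock purchase plan: $96.08
Total deductions = $233.87 + $21.92 + $82.97 + $96.08 = $434.84
Net pay = $3130.76 − $434.84 = $2695.92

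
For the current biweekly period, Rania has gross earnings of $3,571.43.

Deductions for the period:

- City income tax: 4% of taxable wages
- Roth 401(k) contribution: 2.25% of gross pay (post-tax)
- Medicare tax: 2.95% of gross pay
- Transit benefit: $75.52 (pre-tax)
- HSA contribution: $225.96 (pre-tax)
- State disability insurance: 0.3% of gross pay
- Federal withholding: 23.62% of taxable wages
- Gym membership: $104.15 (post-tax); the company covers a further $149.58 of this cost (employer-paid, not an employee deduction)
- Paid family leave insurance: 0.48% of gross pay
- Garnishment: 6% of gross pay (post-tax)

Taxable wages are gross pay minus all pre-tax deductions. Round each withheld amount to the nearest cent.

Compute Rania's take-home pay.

Transit benefit: $75.52
HSA contribution: $225.96
Pre-tax total = $75.52 + $225.96 = $301.48
Taxable wages = $3,571.43 − $301.48 = $3,269.95
City income tax: $3,269.95 × 0.04 = $130.80
Federal withholding: $3,269.95 × 0.2362 = $772.36
State disability insurance: $3,571.43 × 0.003 = $10.71
Paid family leave insurance: $3,571.43 × 0.0048 = $17.14
Medicare tax: $3,571.43 × 0.0295 = $105.36
Garnishment: $3,571.43 × 0.06 = $214.29
Roth 401(k) contribution: $3,571.43 × 0.0225 = $80.36
Gym membership: $104.15
(Employer's $149.58 toward gym membership is not withheld from the employee.)
Total deductions = $75.52 + $225.96 + $130.80 + $772.36 + $10.71 + $17.14 + $105.36 + $214.29 + $80.36 + $104.15 = $1,736.65
Net pay = $3,571.43 − $1,736.65 = $1,834.78

$1,834.78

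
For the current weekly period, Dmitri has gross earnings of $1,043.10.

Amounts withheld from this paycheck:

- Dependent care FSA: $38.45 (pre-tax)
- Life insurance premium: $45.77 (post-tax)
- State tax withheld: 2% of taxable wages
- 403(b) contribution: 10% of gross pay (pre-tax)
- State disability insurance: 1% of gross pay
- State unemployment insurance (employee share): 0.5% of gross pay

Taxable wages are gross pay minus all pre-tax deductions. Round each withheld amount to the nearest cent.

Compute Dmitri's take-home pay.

$820.91

Dependent care FSA: $38.45
403(b) contribution: $1,043.10 × 0.1 = $104.31
Pre-tax total = $38.45 + $104.31 = $142.76
Taxable wages = $1,043.10 − $142.76 = $900.34
State tax withheld: $900.34 × 0.02 = $18.01
State disability insurance: $1,043.10 × 0.01 = $10.43
State unemployment insurance (employee share): $1,043.10 × 0.005 = $5.22
Life insurance premium: $45.77
Total deductions = $38.45 + $104.31 + $18.01 + $10.43 + $5.22 + $45.77 = $222.19
Net pay = $1,043.10 − $222.19 = $820.91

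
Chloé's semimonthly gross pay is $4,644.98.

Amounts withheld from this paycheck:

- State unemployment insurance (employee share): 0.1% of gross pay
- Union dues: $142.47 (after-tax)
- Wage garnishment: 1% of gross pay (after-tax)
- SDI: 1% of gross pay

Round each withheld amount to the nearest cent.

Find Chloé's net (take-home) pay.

State unemployment insurance (employee share): $4,644.98 × 0.001 = $4.64
SDI: $4,644.98 × 0.01 = $46.45
Wage garnishment: $4,644.98 × 0.01 = $46.45
Union dues: $142.47
Total deductions = $4.64 + $46.45 + $46.45 + $142.47 = $240.01
Net pay = $4,644.98 − $240.01 = $4,404.97

$4,404.97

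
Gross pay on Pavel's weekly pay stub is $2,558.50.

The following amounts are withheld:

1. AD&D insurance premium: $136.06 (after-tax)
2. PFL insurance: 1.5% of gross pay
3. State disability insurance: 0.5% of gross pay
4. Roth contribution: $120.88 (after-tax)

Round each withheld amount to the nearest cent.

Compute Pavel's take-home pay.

$2,250.39

PFL insurance: $2,558.50 × 0.015 = $38.38
State disability insurance: $2,558.50 × 0.005 = $12.79
AD&D insurance premium: $136.06
Roth contribution: $120.88
Total deductions = $38.38 + $12.79 + $136.06 + $120.88 = $308.11
Net pay = $2,558.50 − $308.11 = $2,250.39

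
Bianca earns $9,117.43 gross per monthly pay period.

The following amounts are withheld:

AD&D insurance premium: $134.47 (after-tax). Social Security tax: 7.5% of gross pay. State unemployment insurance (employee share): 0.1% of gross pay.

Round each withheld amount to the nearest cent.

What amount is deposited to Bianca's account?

State unemployment insurance (employee share): $9,117.43 × 0.001 = $9.12
Social Security tax: $9,117.43 × 0.075 = $683.81
AD&D insurance premium: $134.47
Total deductions = $9.12 + $683.81 + $134.47 = $827.40
Net pay = $9,117.43 − $827.40 = $8,290.03

$8,290.03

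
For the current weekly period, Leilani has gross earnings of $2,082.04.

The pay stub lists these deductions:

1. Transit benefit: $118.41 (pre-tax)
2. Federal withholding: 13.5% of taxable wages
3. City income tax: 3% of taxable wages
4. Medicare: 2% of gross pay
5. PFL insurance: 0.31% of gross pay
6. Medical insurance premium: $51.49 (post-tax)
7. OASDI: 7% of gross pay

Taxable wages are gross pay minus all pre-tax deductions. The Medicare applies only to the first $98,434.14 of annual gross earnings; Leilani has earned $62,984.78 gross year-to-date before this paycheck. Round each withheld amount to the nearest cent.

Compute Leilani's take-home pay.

Transit benefit: $118.41
Taxable wages = $2,082.04 − $118.41 = $1,963.63
City income tax: $1,963.63 × 0.03 = $58.91
Federal withholding: $1,963.63 × 0.135 = $265.09
Medicare: cap not yet reached, full $2,082.04 is subject → $2,082.04 × 0.02 = $41.64
OASDI: $2,082.04 × 0.07 = $145.74
PFL insurance: $2,082.04 × 0.0031 = $6.45
Medical insurance premium: $51.49
Total deductions = $118.41 + $58.91 + $265.09 + $41.64 + $145.74 + $6.45 + $51.49 = $687.73
Net pay = $2,082.04 − $687.73 = $1,394.31

$1,394.31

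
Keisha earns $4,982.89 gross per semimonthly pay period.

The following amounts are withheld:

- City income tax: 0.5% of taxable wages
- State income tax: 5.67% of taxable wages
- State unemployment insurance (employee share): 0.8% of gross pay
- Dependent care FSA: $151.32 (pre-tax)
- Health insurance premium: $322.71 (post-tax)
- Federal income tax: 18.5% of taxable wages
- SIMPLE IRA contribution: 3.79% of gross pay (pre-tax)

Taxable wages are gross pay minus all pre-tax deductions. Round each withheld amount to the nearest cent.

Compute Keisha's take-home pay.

$3,134.80

SIMPLE IRA contribution: $4,982.89 × 0.0379 = $188.85
Dependent care FSA: $151.32
Pre-tax total = $188.85 + $151.32 = $340.17
Taxable wages = $4,982.89 − $340.17 = $4,642.72
City income tax: $4,642.72 × 0.005 = $23.21
State income tax: $4,642.72 × 0.0567 = $263.24
Federal income tax: $4,642.72 × 0.185 = $858.90
State unemployment insurance (employee share): $4,982.89 × 0.008 = $39.86
Health insurance premium: $322.71
Total deductions = $188.85 + $151.32 + $23.21 + $263.24 + $858.90 + $39.86 + $322.71 = $1,848.09
Net pay = $4,982.89 − $1,848.09 = $3,134.80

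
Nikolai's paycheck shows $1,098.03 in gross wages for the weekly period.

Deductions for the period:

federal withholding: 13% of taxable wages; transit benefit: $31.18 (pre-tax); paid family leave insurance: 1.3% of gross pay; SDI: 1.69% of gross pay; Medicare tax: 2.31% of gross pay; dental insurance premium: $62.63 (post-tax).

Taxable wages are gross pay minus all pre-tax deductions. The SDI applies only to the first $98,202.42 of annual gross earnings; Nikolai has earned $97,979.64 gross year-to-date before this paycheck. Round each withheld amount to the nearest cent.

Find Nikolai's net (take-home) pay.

$822.14

Transit benefit: $31.18
Taxable wages = $1,098.03 − $31.18 = $1,066.85
Federal withholding: $1,066.85 × 0.13 = $138.69
SDI: only $98,202.42 − $97,979.64 = $222.78 of this check is subject → $222.78 × 0.0169 = $3.76
Paid family leave insurance: $1,098.03 × 0.013 = $14.27
Medicare tax: $1,098.03 × 0.0231 = $25.36
Dental insurance premium: $62.63
Total deductions = $31.18 + $138.69 + $3.76 + $14.27 + $25.36 + $62.63 = $275.89
Net pay = $1,098.03 − $275.89 = $822.14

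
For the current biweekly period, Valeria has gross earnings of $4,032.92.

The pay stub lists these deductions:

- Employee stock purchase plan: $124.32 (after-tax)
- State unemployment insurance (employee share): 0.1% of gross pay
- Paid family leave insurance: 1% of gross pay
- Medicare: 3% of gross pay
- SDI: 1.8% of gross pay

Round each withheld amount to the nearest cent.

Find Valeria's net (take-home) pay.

State unemployment insurance (employee share): $4,032.92 × 0.001 = $4.03
Paid family leave insurance: $4,032.92 × 0.01 = $40.33
SDI: $4,032.92 × 0.018 = $72.59
Medicare: $4,032.92 × 0.03 = $120.99
Employee stock purchase plan: $124.32
Total deductions = $4.03 + $40.33 + $72.59 + $120.99 + $124.32 = $362.26
Net pay = $4,032.92 − $362.26 = $3,670.66

$3,670.66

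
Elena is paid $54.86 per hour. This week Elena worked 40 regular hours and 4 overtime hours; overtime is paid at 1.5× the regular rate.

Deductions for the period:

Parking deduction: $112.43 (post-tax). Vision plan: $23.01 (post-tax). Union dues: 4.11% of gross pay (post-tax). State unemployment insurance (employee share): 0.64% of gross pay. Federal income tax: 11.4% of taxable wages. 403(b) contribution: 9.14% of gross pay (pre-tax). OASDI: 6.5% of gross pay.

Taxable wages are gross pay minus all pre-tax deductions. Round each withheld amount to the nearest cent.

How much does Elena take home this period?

Regular pay: 40 × $54.86 = $2194.40
Overtime pay: 4 × $54.86 × 1.5 = $329.16
Gross pay = $2194.40 + $329.16 = $2523.56
403(b) contribution: $2523.56 × 0.0914 = $230.65
Taxable wages = $2523.56 − $230.65 = $2292.91
Federal income tax: $2292.91 × 0.114 = $261.39
OASDI: $2523.56 × 0.065 = $164.03
State unemployment insurance (employee share): $2523.56 × 0.0064 = $16.15
Union dues: $2523.56 × 0.0411 = $103.72
Parking deduction: $112.43
Vision plan: $23.01
Total deductions = $230.65 + $261.39 + $164.03 + $16.15 + $103.72 + $112.43 + $23.01 = $911.38
Net pay = $2523.56 − $911.38 = $1612.18

$1612.18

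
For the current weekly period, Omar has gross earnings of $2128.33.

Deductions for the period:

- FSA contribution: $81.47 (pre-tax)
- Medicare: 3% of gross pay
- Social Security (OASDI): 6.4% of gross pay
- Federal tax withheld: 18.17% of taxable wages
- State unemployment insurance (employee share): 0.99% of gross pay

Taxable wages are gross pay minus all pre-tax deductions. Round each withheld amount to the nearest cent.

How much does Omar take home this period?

$1453.82

FSA contribution: $81.47
Taxable wages = $2128.33 − $81.47 = $2046.86
Federal tax withheld: $2046.86 × 0.1817 = $371.91
Social Security (OASDI): $2128.33 × 0.064 = $136.21
Medicare: $2128.33 × 0.03 = $63.85
State unemployment insurance (employee share): $2128.33 × 0.0099 = $21.07
Total deductions = $81.47 + $371.91 + $136.21 + $63.85 + $21.07 = $674.51
Net pay = $2128.33 − $674.51 = $1453.82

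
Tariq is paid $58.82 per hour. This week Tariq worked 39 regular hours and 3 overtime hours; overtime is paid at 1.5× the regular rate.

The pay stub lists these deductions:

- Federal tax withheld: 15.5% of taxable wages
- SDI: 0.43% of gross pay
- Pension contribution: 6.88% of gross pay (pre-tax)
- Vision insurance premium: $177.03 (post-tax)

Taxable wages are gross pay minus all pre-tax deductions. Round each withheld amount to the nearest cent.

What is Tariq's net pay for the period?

$1825.29

Regular pay: 39 × $58.82 = $2293.98
Overtime pay: 3 × $58.82 × 1.5 = $264.69
Gross pay = $2293.98 + $264.69 = $2558.67
Pension contribution: $2558.67 × 0.0688 = $176.04
Taxable wages = $2558.67 − $176.04 = $2382.63
Federal tax withheld: $2382.63 × 0.155 = $369.31
SDI: $2558.67 × 0.0043 = $11.00
Vision insurance premium: $177.03
Total deductions = $176.04 + $369.31 + $11.00 + $177.03 = $733.38
Net pay = $2558.67 − $733.38 = $1825.29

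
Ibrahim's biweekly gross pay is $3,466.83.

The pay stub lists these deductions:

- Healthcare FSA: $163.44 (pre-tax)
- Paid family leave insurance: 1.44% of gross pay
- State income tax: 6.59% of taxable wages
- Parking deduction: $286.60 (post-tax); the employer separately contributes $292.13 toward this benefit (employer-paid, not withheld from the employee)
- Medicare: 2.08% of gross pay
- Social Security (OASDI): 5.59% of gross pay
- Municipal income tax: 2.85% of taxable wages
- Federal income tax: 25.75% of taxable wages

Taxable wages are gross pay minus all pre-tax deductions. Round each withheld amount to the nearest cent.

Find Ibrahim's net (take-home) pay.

Healthcare FSA: $163.44
Taxable wages = $3,466.83 − $163.44 = $3,303.39
State income tax: $3,303.39 × 0.0659 = $217.69
Federal income tax: $3,303.39 × 0.2575 = $850.62
Municipal income tax: $3,303.39 × 0.0285 = $94.15
Paid family leave insurance: $3,466.83 × 0.0144 = $49.92
Medicare: $3,466.83 × 0.0208 = $72.11
Social Security (OASDI): $3,466.83 × 0.0559 = $193.80
Parking deduction: $286.60
(Employer's $292.13 toward parking deduction is not withheld from the employee.)
Total deductions = $163.44 + $217.69 + $850.62 + $94.15 + $49.92 + $72.11 + $193.80 + $286.60 = $1,928.33
Net pay = $3,466.83 − $1,928.33 = $1,538.50

$1,538.50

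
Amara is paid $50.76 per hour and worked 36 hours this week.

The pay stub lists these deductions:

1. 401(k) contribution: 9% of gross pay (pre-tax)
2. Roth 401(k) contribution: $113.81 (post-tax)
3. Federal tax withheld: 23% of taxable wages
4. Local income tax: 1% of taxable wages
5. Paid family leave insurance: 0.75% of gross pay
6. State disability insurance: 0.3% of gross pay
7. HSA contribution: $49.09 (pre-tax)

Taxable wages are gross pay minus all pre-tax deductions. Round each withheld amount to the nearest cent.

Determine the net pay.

Gross pay: 36 × $50.76 = $1,827.36
401(k) contribution: $1,827.36 × 0.09 = $164.46
HSA contribution: $49.09
Pre-tax total = $164.46 + $49.09 = $213.55
Taxable wages = $1,827.36 − $213.55 = $1,613.81
Local income tax: $1,613.81 × 0.01 = $16.14
Federal tax withheld: $1,613.81 × 0.23 = $371.18
State disability insurance: $1,827.36 × 0.003 = $5.48
Paid family leave insurance: $1,827.36 × 0.0075 = $13.71
Roth 401(k) contribution: $113.81
Total deductions = $164.46 + $49.09 + $16.14 + $371.18 + $5.48 + $13.71 + $113.81 = $733.87
Net pay = $1,827.36 − $733.87 = $1,093.49

$1,093.49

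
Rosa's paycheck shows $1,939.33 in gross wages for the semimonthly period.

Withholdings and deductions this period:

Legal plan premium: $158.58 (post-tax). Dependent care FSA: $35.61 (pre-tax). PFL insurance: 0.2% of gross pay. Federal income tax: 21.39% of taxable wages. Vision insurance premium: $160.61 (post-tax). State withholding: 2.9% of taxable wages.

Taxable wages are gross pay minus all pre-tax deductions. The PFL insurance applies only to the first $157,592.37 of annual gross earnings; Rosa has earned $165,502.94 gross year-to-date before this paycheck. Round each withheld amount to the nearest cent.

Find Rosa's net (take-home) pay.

Dependent care FSA: $35.61
Taxable wages = $1,939.33 − $35.61 = $1,903.72
State withholding: $1,903.72 × 0.029 = $55.21
Federal income tax: $1,903.72 × 0.2139 = $407.21
PFL insurance: annual cap $157,592.37 already reached (YTD $165,502.94), so $0.00
Vision insurance premium: $160.61
Legal plan premium: $158.58
Total deductions = $35.61 + $55.21 + $407.21 + $0.00 + $160.61 + $158.58 = $817.22
Net pay = $1,939.33 − $817.22 = $1,122.11

$1,122.11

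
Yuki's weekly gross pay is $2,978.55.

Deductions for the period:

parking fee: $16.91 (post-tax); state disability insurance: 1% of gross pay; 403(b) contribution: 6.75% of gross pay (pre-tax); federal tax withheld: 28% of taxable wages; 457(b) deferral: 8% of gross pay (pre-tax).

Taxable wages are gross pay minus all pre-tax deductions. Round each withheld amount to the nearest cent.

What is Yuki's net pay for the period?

$1,781.54

403(b) contribution: $2,978.55 × 0.0675 = $201.05
457(b) deferral: $2,978.55 × 0.08 = $238.28
Pre-tax total = $201.05 + $238.28 = $439.33
Taxable wages = $2,978.55 − $439.33 = $2,539.22
Federal tax withheld: $2,539.22 × 0.28 = $710.98
State disability insurance: $2,978.55 × 0.01 = $29.79
Parking fee: $16.91
Total deductions = $201.05 + $238.28 + $710.98 + $29.79 + $16.91 = $1,197.01
Net pay = $2,978.55 − $1,197.01 = $1,781.54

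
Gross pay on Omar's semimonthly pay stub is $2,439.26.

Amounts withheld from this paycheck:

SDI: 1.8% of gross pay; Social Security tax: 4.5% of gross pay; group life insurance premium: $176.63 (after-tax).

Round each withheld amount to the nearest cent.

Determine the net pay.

Social Security tax: $2,439.26 × 0.045 = $109.77
SDI: $2,439.26 × 0.018 = $43.91
Group life insurance premium: $176.63
Total deductions = $109.77 + $43.91 + $176.63 = $330.31
Net pay = $2,439.26 − $330.31 = $2,108.95

$2,108.95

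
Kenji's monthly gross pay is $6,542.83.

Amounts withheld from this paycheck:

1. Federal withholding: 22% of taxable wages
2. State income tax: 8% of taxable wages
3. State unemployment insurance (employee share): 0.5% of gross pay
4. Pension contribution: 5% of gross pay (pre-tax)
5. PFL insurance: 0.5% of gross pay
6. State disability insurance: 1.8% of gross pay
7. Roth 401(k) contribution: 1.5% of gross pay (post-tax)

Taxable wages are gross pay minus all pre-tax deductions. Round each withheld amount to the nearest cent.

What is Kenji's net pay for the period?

Pension contribution: $6,542.83 × 0.05 = $327.14
Taxable wages = $6,542.83 − $327.14 = $6,215.69
Federal withholding: $6,215.69 × 0.22 = $1,367.45
State income tax: $6,215.69 × 0.08 = $497.26
State unemployment insurance (employee share): $6,542.83 × 0.005 = $32.71
PFL insurance: $6,542.83 × 0.005 = $32.71
State disability insurance: $6,542.83 × 0.018 = $117.77
Roth 401(k) contribution: $6,542.83 × 0.015 = $98.14
Total deductions = $327.14 + $1,367.45 + $497.26 + $32.71 + $32.71 + $117.77 + $98.14 = $2,473.18
Net pay = $6,542.83 − $2,473.18 = $4,069.65

$4,069.65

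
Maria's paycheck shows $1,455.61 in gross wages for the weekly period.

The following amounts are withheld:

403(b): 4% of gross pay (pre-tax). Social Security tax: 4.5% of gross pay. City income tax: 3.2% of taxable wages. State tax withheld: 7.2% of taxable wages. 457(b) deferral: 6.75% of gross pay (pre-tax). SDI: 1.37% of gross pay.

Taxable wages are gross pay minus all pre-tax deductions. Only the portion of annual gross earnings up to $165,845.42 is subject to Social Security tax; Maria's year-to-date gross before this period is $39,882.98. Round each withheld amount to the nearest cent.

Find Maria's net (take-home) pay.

457(b) deferral: $1,455.61 × 0.0675 = $98.25
403(b): $1,455.61 × 0.04 = $58.22
Pre-tax total = $98.25 + $58.22 = $156.47
Taxable wages = $1,455.61 − $156.47 = $1,299.14
State tax withheld: $1,299.14 × 0.072 = $93.54
City income tax: $1,299.14 × 0.032 = $41.57
Social Security tax: cap not yet reached, full $1,455.61 is subject → $1,455.61 × 0.045 = $65.50
SDI: $1,455.61 × 0.0137 = $19.94
Total deductions = $98.25 + $58.22 + $93.54 + $41.57 + $65.50 + $19.94 = $377.02
Net pay = $1,455.61 − $377.02 = $1,078.59

$1,078.59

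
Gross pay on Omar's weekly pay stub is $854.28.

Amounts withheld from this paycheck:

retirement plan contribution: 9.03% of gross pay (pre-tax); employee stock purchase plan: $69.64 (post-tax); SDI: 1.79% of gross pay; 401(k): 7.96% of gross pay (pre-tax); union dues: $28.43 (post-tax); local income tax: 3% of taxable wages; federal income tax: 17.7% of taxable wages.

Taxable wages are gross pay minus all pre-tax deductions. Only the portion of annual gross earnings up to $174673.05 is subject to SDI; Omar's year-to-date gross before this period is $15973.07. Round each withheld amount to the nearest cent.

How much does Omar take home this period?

Retirement plan contribution: $854.28 × 0.0903 = $77.14
401(k): $854.28 × 0.0796 = $68.00
Pre-tax total = $77.14 + $68.00 = $145.14
Taxable wages = $854.28 − $145.14 = $709.14
Federal income tax: $709.14 × 0.177 = $125.52
Local income tax: $709.14 × 0.03 = $21.27
SDI: cap not yet reached, full $854.28 is subject → $854.28 × 0.0179 = $15.29
Union dues: $28.43
Employee stock purchase plan: $69.64
Total deductions = $77.14 + $68.00 + $125.52 + $21.27 + $15.29 + $28.43 + $69.64 = $405.29
Net pay = $854.28 − $405.29 = $448.99

$448.99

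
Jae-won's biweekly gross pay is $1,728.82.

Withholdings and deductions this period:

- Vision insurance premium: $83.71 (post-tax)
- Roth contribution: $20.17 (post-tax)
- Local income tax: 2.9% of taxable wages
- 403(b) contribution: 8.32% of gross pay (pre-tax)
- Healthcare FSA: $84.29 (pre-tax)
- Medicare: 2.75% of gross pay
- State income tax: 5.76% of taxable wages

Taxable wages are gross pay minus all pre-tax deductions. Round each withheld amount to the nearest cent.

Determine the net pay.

$1,219.31

403(b) contribution: $1,728.82 × 0.0832 = $143.84
Healthcare FSA: $84.29
Pre-tax total = $143.84 + $84.29 = $228.13
Taxable wages = $1,728.82 − $228.13 = $1,500.69
State income tax: $1,500.69 × 0.0576 = $86.44
Local income tax: $1,500.69 × 0.029 = $43.52
Medicare: $1,728.82 × 0.0275 = $47.54
Roth contribution: $20.17
Vision insurance premium: $83.71
Total deductions = $143.84 + $84.29 + $86.44 + $43.52 + $47.54 + $20.17 + $83.71 = $509.51
Net pay = $1,728.82 − $509.51 = $1,219.31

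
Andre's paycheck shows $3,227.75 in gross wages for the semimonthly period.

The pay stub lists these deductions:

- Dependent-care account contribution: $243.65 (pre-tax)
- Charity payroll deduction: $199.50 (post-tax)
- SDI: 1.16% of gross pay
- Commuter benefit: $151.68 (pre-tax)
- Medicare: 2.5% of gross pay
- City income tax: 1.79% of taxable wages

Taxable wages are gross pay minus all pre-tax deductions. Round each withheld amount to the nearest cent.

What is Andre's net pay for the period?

Commuter benefit: $151.68
Dependent-care account contribution: $243.65
Pre-tax total = $151.68 + $243.65 = $395.33
Taxable wages = $3,227.75 − $395.33 = $2,832.42
City income tax: $2,832.42 × 0.0179 = $50.70
SDI: $3,227.75 × 0.0116 = $37.44
Medicare: $3,227.75 × 0.025 = $80.69
Charity payroll deduction: $199.50
Total deductions = $151.68 + $243.65 + $50.70 + $37.44 + $80.69 + $199.50 = $763.66
Net pay = $3,227.75 − $763.66 = $2,464.09

$2,464.09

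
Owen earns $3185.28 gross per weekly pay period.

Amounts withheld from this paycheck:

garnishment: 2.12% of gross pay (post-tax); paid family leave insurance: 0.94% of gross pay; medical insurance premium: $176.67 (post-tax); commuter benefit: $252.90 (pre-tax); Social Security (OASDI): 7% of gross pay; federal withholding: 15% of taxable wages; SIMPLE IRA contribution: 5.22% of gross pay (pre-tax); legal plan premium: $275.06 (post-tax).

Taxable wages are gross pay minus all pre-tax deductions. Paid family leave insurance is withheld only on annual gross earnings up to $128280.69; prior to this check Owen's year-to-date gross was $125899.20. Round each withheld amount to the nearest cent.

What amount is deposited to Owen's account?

$1586.57

Commuter benefit: $252.90
SIMPLE IRA contribution: $3185.28 × 0.0522 = $166.27
Pre-tax total = $252.90 + $166.27 = $419.17
Taxable wages = $3185.28 − $419.17 = $2766.11
Federal withholding: $2766.11 × 0.15 = $414.92
Paid family leave insurance: only $128280.69 − $125899.20 = $2381.49 of this check is subject → $2381.49 × 0.0094 = $22.39
Social Security (OASDI): $3185.28 × 0.07 = $222.97
Legal plan premium: $275.06
Medical insurance premium: $176.67
Garnishment: $3185.28 × 0.0212 = $67.53
Total deductions = $252.90 + $166.27 + $414.92 + $22.39 + $222.97 + $275.06 + $176.67 + $67.53 = $1598.71
Net pay = $3185.28 − $1598.71 = $1586.57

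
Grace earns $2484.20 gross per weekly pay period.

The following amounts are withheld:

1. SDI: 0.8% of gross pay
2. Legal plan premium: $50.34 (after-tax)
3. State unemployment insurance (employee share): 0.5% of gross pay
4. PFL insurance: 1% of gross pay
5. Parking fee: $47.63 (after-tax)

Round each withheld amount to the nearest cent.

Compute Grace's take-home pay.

PFL insurance: $2484.20 × 0.01 = $24.84
State unemployment insurance (employee share): $2484.20 × 0.005 = $12.42
SDI: $2484.20 × 0.008 = $19.87
Legal plan premium: $50.34
Parking fee: $47.63
Total deductions = $24.84 + $12.42 + $19.87 + $50.34 + $47.63 = $155.10
Net pay = $2484.20 − $155.10 = $2329.10

$2329.10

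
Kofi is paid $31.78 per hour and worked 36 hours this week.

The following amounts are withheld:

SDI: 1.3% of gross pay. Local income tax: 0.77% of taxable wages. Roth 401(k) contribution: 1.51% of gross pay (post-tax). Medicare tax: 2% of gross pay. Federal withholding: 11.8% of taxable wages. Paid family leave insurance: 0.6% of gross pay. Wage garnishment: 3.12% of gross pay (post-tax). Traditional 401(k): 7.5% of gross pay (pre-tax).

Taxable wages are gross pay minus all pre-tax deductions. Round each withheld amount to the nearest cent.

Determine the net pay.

Gross pay: 36 × $31.78 = $1,144.08
Traditional 401(k): $1,144.08 × 0.075 = $85.81
Taxable wages = $1,144.08 − $85.81 = $1,058.27
Federal withholding: $1,058.27 × 0.118 = $124.88
Local income tax: $1,058.27 × 0.0077 = $8.15
Medicare tax: $1,144.08 × 0.02 = $22.88
Paid family leave insurance: $1,144.08 × 0.006 = $6.86
SDI: $1,144.08 × 0.013 = $14.87
Wage garnishment: $1,144.08 × 0.0312 = $35.70
Roth 401(k) contribution: $1,144.08 × 0.0151 = $17.28
Total deductions = $85.81 + $124.88 + $8.15 + $22.88 + $6.86 + $14.87 + $35.70 + $17.28 = $316.43
Net pay = $1,144.08 − $316.43 = $827.65

$827.65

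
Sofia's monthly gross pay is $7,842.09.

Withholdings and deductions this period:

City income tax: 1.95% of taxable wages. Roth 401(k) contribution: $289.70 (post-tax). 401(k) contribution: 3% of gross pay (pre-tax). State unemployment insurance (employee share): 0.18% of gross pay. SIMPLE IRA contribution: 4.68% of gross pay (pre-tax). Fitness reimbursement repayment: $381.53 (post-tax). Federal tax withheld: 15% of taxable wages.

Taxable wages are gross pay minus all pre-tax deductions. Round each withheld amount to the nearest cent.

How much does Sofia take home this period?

$5,327.32

401(k) contribution: $7,842.09 × 0.03 = $235.26
SIMPLE IRA contribution: $7,842.09 × 0.0468 = $367.01
Pre-tax total = $235.26 + $367.01 = $602.27
Taxable wages = $7,842.09 − $602.27 = $7,239.82
City income tax: $7,239.82 × 0.0195 = $141.18
Federal tax withheld: $7,239.82 × 0.15 = $1,085.97
State unemployment insurance (employee share): $7,842.09 × 0.0018 = $14.12
Fitness reimbursement repayment: $381.53
Roth 401(k) contribution: $289.70
Total deductions = $235.26 + $367.01 + $141.18 + $1,085.97 + $14.12 + $381.53 + $289.70 = $2,514.77
Net pay = $7,842.09 − $2,514.77 = $5,327.32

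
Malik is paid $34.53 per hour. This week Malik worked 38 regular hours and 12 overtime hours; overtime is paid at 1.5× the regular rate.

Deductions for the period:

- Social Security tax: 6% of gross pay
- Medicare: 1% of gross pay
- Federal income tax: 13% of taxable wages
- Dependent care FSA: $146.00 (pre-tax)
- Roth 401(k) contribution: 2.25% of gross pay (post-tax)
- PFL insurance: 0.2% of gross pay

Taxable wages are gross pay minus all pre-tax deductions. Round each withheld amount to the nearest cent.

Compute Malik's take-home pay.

Regular pay: 38 × $34.53 = $1,312.14
Overtime pay: 12 × $34.53 × 1.5 = $621.54
Gross pay = $1,312.14 + $621.54 = $1,933.68
Dependent care FSA: $146.00
Taxable wages = $1,933.68 − $146.00 = $1,787.68
Federal income tax: $1,787.68 × 0.13 = $232.40
Social Security tax: $1,933.68 × 0.06 = $116.02
Medicare: $1,933.68 × 0.01 = $19.34
PFL insurance: $1,933.68 × 0.002 = $3.87
Roth 401(k) contribution: $1,933.68 × 0.0225 = $43.51
Total deductions = $146.00 + $232.40 + $116.02 + $19.34 + $3.87 + $43.51 = $561.14
Net pay = $1,933.68 − $561.14 = $1,372.54

$1,372.54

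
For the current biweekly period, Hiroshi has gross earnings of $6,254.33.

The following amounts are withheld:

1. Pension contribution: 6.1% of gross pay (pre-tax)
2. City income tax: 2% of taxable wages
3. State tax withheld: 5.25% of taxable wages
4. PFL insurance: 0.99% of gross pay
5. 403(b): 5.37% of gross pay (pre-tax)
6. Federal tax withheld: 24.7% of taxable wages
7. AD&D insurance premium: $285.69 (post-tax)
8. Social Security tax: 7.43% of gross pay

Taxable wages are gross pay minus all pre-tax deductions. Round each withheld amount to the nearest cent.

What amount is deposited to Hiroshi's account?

$2,955.59

403(b): $6,254.33 × 0.0537 = $335.86
Pension contribution: $6,254.33 × 0.061 = $381.51
Pre-tax total = $335.86 + $381.51 = $717.37
Taxable wages = $6,254.33 − $717.37 = $5,536.96
City income tax: $5,536.96 × 0.02 = $110.74
Federal tax withheld: $5,536.96 × 0.247 = $1,367.63
State tax withheld: $5,536.96 × 0.0525 = $290.69
PFL insurance: $6,254.33 × 0.0099 = $61.92
Social Security tax: $6,254.33 × 0.0743 = $464.70
AD&D insurance premium: $285.69
Total deductions = $335.86 + $381.51 + $110.74 + $1,367.63 + $290.69 + $61.92 + $464.70 + $285.69 = $3,298.74
Net pay = $6,254.33 − $3,298.74 = $2,955.59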